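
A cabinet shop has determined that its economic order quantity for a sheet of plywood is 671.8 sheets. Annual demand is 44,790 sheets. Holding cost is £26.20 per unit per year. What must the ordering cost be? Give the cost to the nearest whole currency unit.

Squaring Q* = √(2DS/H) gives Q*² = 2DS/H.
From Q* = √(2DS/H): S = Q*²H / (2D) = 671.8² × 26.2 / (2 × 44,790) = 131.9989.

S ≈ £132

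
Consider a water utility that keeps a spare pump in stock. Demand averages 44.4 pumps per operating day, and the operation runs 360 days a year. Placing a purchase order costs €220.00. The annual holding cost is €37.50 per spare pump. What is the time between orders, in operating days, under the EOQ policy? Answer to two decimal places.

Annual demand D = 44.4 × 360 = 15,984.
The optimal lot size = √(2DS/H) = √(2 × 15,984 × 220 / 37.5) ≈ 433.07.
Cycle time = Q*/D × 360 = 433.07 / 15,984 × 360 ≈ 9.754 days.

T ≈ 9.75 days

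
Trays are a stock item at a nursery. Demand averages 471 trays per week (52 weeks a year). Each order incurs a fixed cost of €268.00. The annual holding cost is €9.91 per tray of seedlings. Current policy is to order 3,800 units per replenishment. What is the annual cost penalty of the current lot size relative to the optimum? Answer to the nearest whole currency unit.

Annual demand D = 471 × 52 = 24,492.
EOQ = √(2DS/H) = √(2 × 24,492 × 268 / 9.91) ≈ 1150.95.
Cost at Q* = (D/Q*)S + (Q*/2)H = √(2DSH) ≈ €11,405.95.
Cost at Q = 3,800: (24,492/3,800)×268 + (3,800/2)×9.91 = €1,727.33 + €18,829.00 = €20,556.33.
Excess = €20,556.33 − €11,405.95 = €9,150.38.

Extra cost ≈ €9,150 per year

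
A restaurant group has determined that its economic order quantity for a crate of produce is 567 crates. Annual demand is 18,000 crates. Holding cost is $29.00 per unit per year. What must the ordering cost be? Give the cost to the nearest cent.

Invert the EOQ relation Q*² = 2DS/H.
From Q* = √(2DS/H): S = Q*²H / (2D) = 567² × 29 / (2 × 18,000) = 258.9773.

S ≈ $258.98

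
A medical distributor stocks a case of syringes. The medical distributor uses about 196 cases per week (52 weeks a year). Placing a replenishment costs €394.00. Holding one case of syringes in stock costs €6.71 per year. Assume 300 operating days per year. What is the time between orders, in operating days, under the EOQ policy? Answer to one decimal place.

T ≈ 32.2 days

Annual demand D = 196 × 52 = 10,192.
Q* = √(2DS/H) = √(2 × 10,192 × 394 / 6.71) ≈ 1094.04.
Cycle time = Q*/D × 300 = 1094.04 / 10,192 × 300 ≈ 32.203 days.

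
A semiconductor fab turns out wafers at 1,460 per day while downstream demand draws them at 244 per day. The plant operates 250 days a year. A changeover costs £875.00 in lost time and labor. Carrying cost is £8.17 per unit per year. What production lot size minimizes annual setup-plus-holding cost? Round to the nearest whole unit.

Annual demand D = 244 × 250 = 61,000.
Production build-up factor (1 − d/p) = 1 − 244/1,460 = 0.8329.
Q* = √(2DS / (H(1 − d/p))) = √(2 × 61,000 × 875 / (8.17 × 0.8329)).
= √(106,750,000 / 6.8046) ≈ 3960.797.

Q* ≈ 3,961 wafers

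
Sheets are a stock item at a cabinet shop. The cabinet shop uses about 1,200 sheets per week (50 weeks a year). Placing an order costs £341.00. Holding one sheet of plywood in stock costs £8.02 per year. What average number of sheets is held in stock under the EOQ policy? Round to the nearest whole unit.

Average inventory ≈ 1,129 sheets

Annual demand D = 1,200 × 50 = 60,000.
EOQ = √(2DS/H) = √(2 × 60,000 × 341 / 8.02) ≈ 2258.81.
Average inventory = Q*/2 ≈ 2258.81 / 2 = 1129.407.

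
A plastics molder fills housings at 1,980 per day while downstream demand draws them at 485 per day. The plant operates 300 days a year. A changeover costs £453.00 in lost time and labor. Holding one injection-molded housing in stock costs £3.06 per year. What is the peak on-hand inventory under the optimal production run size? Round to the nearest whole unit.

I_max ≈ 5,703 housings

Annual demand D = 485 × 300 = 145,500.
Production build-up factor (1 − d/p) = 1 − 485/1,980 = 0.7551.
Q* = √(2DS / (H(1 − d/p))) = √(2 × 145,500 × 453 / (3.06 × 0.7551)).
= √(131,823,000 / 2.3105) ≈ 7553.476.
Maximum inventory = Q*(1 − d/p) = 7553.476 × 0.7551 ≈ 5703.256.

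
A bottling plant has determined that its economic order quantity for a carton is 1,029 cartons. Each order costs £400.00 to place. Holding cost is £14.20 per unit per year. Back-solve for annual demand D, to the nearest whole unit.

D ≈ 18,794 cartons per year

Squaring Q* = √(2DS/H) gives Q*² = 2DS/H.
From Q* = √(2DS/H): D = Q*²H / (2S) = 1,029² × 14.2 / (2 × 400) = 18794.428.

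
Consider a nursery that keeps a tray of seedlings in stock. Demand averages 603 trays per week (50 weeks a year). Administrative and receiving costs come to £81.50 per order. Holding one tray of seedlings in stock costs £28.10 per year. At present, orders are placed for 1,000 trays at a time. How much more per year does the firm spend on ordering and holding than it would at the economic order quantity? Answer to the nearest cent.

Extra cost ≈ £4,755.80 per year

Annual demand D = 603 × 50 = 30,150.
EOQ = √(2DS/H) = √(2 × 30,150 × 81.5 / 28.1) ≈ 418.20.
Cost at Q* = (D/Q*)S + (Q*/2)H = √(2DSH) ≈ £11,751.43.
Cost at Q = 1,000: (30,150/1,000)×81.5 + (1,000/2)×28.1 = £2,457.22 + £14,050.00 = £16,507.22.
Excess = £16,507.22 − £11,751.43 = £4,755.80.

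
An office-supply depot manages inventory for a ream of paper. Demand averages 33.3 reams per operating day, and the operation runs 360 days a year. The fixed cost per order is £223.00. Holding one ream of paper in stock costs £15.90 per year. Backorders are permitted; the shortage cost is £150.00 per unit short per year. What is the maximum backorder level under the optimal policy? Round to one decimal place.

Annual demand D = 33.3 × 360 = 11,988.
With planned backorders, Q* = √(2DS/H) · √((H+B)/B).
√(2DS/H) = √(2 × 11,988 × 223 / 15.9) = 579.885.
√((H+B)/B) = √((15.9+150)/150) = 1.0517.
Q* ≈ 609.845.
S* = Q* · H/(H+B) = 609.845 × 15.9/165.9 ≈ 58.448.

S* ≈ 58.4 reams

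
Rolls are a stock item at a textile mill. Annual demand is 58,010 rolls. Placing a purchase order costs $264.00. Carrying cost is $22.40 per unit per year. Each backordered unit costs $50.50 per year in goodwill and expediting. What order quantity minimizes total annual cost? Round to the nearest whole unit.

Q* ≈ 1,405 rolls

With planned backorders, Q* = √(2DS/H) · √((H+B)/B).
√(2DS/H) = √(2 × 58,010 × 264 / 22.4) = 1169.350.
√((H+B)/B) = √((22.4+50.5)/50.5) = 1.2015.
Q* ≈ 1404.955.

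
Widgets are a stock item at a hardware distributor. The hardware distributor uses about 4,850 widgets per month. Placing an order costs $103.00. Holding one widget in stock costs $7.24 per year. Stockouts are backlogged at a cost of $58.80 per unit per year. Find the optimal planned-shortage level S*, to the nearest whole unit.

S* ≈ 150 widgets

Annual demand D = 4,850 × 12 = 58,200.
With planned backorders, Q* = √(2DS/H) · √((H+B)/B).
√(2DS/H) = √(2 × 58,200 × 103 / 7.24) = 1286.844.
√((H+B)/B) = √((7.24+58.8)/58.8) = 1.0598.
Q* ≈ 1363.769.
S* = Q* · H/(H+B) = 1363.769 × 7.24/66.04 ≈ 149.511.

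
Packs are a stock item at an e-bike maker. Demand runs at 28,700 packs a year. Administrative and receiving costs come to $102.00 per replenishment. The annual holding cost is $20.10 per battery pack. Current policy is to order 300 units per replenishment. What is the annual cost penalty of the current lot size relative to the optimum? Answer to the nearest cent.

EOQ = √(2DS/H) = √(2 × 28,700 × 102 / 20.1) ≈ 539.71.
Cost at Q* = (D/Q*)S + (Q*/2)H = √(2DSH) ≈ $10,848.11.
Cost at Q = 300: (28,700/300)×102 + (300/2)×20.1 = $9,758.00 + $3,015.00 = $12,773.00.
Excess = $12,773.00 − $10,848.11 = $1,924.89.

Extra cost ≈ $1,924.89 per year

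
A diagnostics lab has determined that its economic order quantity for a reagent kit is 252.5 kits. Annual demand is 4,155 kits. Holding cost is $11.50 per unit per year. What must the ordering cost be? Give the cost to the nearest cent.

Invert the EOQ relation Q*² = 2DS/H.
From Q* = √(2DS/H): S = Q*²H / (2D) = 252.5² × 11.5 / (2 × 4,155) = 88.2307.

S ≈ $88.23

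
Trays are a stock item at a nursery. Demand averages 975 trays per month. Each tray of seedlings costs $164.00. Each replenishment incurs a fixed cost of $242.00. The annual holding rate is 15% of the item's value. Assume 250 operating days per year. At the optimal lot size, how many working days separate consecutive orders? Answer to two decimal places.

T ≈ 10.25 days

Annual demand D = 975 × 12 = 11,700.
Holding cost H = 0.15 × $164.00 = $24.6000 per unit per year.
EOQ = √(2DS/H) = √(2 × 11,700 × 242 / 24.6) ≈ 479.79.
Cycle time = Q*/D × 250 = 479.79 / 11,700 × 250 ≈ 10.252 days.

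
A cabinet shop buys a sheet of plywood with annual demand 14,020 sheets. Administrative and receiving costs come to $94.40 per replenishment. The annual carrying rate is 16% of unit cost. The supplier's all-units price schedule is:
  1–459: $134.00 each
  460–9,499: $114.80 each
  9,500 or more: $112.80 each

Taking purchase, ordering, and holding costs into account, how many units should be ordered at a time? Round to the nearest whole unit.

Q* ≈ 460 sheets

Holding cost per unit per year at price C is H = 0.16·C.
Candidates are each tier's EOQ (if it falls in that tier) and each price-break quantity.
EOQ at $134.00 = 351.4 (feasible in tier 1): TC = 14,020×$134.00 + (14,020/351.4)×94.4 + (351.4/2)×0.16×$134.00 = $1,886,213.34.
EOQ at $114.80 = 379.6 < 460, so use break Q=460: TC = 14,020×$114.80 + (14,020/460.0)×94.4 + (460.0/2)×0.16×$114.80 = $1,616,597.79.
EOQ at $112.80 = 383.0 < 9500, so use break Q=9500: TC = 14,020×$112.80 + (14,020/9500.0)×94.4 + (9500.0/2)×0.16×$112.80 = $1,667,323.31.
Lowest total cost is $1,616,597.79 at Q = 460.0.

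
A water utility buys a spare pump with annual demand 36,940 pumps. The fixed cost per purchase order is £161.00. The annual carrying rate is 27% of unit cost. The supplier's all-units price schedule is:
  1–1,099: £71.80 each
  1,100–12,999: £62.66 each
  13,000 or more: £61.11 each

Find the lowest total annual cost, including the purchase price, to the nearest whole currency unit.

Holding cost per unit per year at price C is H = 0.27·C.
Evaluate total cost at each tier's feasible EOQ or, if the EOQ is below the tier, at the tier's minimum quantity.
EOQ at £71.80 = 783.3 (feasible in tier 1): TC = 36,940×£71.80 + (36,940/783.3)×161 + (783.3/2)×0.27×£71.80 = £2,667,477.20.
EOQ at £62.66 = 838.5 < 1100, so use break Q=1100: TC = 36,940×£62.66 + (36,940/1100.0)×161 + (1100.0/2)×0.27×£62.66 = £2,329,372.08.
EOQ at £61.11 = 849.1 < 13000, so use break Q=13000: TC = 36,940×£61.11 + (36,940/13000.0)×161 + (13000.0/2)×0.27×£61.11 = £2,365,108.94.
Lowest total cost among the candidates is at Q = 1100.0.

TC* ≈ £2,329,372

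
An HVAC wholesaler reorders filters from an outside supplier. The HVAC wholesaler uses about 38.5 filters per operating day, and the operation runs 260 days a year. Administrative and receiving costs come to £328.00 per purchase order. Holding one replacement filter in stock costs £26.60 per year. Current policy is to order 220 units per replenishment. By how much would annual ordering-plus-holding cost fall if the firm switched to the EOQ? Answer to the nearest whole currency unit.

Annual demand D = 38.5 × 260 = 10,010.
EOQ = √(2DS/H) = √(2 × 10,010 × 328 / 26.6) ≈ 496.85.
Cost at Q* = (D/Q*)S + (Q*/2)H = √(2DSH) ≈ £13,216.30.
Cost at Q = 220: (10,010/220)×328 + (220/2)×26.6 = £14,924.00 + £2,926.00 = £17,850.00.
Excess = £17,850.00 − £13,216.30 = £4,633.70.

Extra cost ≈ £4,634 per year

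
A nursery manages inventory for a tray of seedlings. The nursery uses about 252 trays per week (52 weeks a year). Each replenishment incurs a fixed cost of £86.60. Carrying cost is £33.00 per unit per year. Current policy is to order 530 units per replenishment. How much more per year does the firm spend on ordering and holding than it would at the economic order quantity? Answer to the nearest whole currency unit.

Extra cost ≈ £2,232 per year

Annual demand D = 252 × 52 = 13,104.
EOQ = √(2DS/H) = √(2 × 13,104 × 86.6 / 33) ≈ 262.25.
Cost at Q* = (D/Q*)S + (Q*/2)H = √(2DSH) ≈ £8,654.32.
Cost at Q = 530: (13,104/530)×86.6 + (530/2)×33 = £2,141.14 + £8,745.00 = £10,886.14.
Excess = £10,886.14 − £8,654.32 = £2,231.83.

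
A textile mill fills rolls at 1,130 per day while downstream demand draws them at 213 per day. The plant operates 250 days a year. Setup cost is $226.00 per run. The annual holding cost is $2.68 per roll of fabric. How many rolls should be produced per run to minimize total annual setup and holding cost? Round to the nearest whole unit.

Q* ≈ 3,327 rolls

Annual demand D = 213 × 250 = 53,250.
Production build-up factor (1 − d/p) = 1 − 213/1,130 = 0.8115.
Q* = √(2DS / (H(1 − d/p))) = √(2 × 53,250 × 226 / (2.68 × 0.8115)).
= √(24,069,000 / 2.1748) ≈ 3326.719.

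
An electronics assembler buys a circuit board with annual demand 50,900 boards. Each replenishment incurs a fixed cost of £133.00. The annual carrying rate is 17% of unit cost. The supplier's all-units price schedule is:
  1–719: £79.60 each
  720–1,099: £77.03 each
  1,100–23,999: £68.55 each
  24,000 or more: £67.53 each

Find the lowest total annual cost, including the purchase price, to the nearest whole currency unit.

TC* ≈ £3,501,759

Holding cost per unit per year at price C is H = 0.17·C.
For each price level, check whether its EOQ is feasible; otherwise the best quantity at that price is the breakpoint.
Tier 1 (£79.60): EOQ = 1000.3 exceeds tier's upper bound 719, so this tier is dominated.
EOQ at £77.03 = 1016.8 (feasible in tier 2): TC = 50,900×£77.03 + (50,900/1016.8)×133 + (1016.8/2)×0.17×£77.03 = £3,934,142.40.
EOQ at £68.55 = 1077.9 < 1100, so use break Q=1100: TC = 50,900×£68.55 + (50,900/1100.0)×133 + (1100.0/2)×0.17×£68.55 = £3,501,758.70.
EOQ at £67.53 = 1086.0 < 24000, so use break Q=24000: TC = 50,900×£67.53 + (50,900/24000.0)×133 + (24000.0/2)×0.17×£67.53 = £3,575,320.27.
Lowest total cost among the candidates is at Q = 1100.0.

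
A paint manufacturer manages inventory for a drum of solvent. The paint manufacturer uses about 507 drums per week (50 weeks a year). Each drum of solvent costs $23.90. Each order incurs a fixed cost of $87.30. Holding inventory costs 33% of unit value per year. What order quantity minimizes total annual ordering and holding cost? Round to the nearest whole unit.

Q* ≈ 749 drums

Annual demand D = 507 × 50 = 25,350.
Holding cost H = 0.33 × $23.90 = $7.8870 per unit per year.
EOQ = √(2DS / H) = √(2 × 25,350 × 87.3 / 7.887).
= √(4,426,110 / 7.887) = √561,190.5668 ≈ 749.127.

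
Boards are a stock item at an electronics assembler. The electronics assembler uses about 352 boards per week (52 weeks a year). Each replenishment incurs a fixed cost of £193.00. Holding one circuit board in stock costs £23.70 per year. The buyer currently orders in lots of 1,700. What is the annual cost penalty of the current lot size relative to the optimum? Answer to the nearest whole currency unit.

Extra cost ≈ £9,283 per year

Annual demand D = 352 × 52 = 18,304.
EOQ = √(2DS/H) = √(2 × 18,304 × 193 / 23.7) ≈ 546.00.
Cost at Q* = (D/Q*)S + (Q*/2)H = √(2DSH) ≈ £12,940.20.
Cost at Q = 1,700: (18,304/1,700)×193 + (1,700/2)×23.7 = £2,078.04 + £20,145.00 = £22,223.04.
Excess = £22,223.04 − £12,940.20 = £9,282.85.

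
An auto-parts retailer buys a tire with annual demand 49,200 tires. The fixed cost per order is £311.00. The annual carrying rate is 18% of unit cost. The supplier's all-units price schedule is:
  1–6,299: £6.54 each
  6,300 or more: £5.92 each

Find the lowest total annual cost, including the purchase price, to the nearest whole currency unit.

TC* ≈ £297,049

Holding cost per unit per year at price C is H = 0.18·C.
Candidates are each tier's EOQ (if it falls in that tier) and each price-break quantity.
EOQ at £6.54 = 5098.6 (feasible in tier 1): TC = 49,200×£6.54 + (49,200/5098.6)×311 + (5098.6/2)×0.18×£6.54 = £327,770.10.
EOQ at £5.92 = 5359.0 < 6300, so use break Q=6300: TC = 49,200×£5.92 + (49,200/6300.0)×311 + (6300.0/2)×0.18×£5.92 = £297,049.40.
Lowest total cost among the candidates is at Q = 6300.0.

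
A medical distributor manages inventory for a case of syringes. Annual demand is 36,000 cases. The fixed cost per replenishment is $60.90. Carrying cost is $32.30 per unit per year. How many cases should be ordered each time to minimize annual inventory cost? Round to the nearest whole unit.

EOQ = √(2DS / H) = √(2 × 36,000 × 60.9 / 32.3).
= √(4,384,800 / 32.3) = √135,752.322 ≈ 368.446.

Q* ≈ 368 cases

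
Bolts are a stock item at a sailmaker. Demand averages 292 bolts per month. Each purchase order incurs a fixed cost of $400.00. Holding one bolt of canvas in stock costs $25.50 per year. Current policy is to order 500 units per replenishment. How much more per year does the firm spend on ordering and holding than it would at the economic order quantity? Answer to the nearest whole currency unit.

Annual demand D = 292 × 12 = 3,504.
EOQ = √(2DS/H) = √(2 × 3,504 × 400 / 25.5) ≈ 331.56.
Cost at Q* = (D/Q*)S + (Q*/2)H = √(2DSH) ≈ $8,454.68.
Cost at Q = 500: (3,504/500)×400 + (500/2)×25.5 = $2,803.20 + $6,375.00 = $9,178.20.
Excess = $9,178.20 − $8,454.68 = $723.52.

Extra cost ≈ $724 per year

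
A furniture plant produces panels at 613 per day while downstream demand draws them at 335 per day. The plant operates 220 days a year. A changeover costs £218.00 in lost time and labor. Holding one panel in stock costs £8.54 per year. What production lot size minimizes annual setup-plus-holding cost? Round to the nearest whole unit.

Annual demand D = 335 × 220 = 73,700.
Production build-up factor (1 − d/p) = 1 − 335/613 = 0.4535.
Q* = √(2DS / (H(1 − d/p))) = √(2 × 73,700 × 218 / (8.54 × 0.4535)).
= √(32,133,200 / 3.873) ≈ 2880.420.

Q* ≈ 2,880 panels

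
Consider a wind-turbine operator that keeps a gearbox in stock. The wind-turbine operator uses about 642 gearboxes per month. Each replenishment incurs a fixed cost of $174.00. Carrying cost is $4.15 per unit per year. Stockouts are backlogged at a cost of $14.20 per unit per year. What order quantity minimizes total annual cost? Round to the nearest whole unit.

Annual demand D = 642 × 12 = 7,704.
With planned backorders, Q* = √(2DS/H) · √((H+B)/B).
√(2DS/H) = √(2 × 7,704 × 174 / 4.15) = 803.755.
√((H+B)/B) = √((4.15+14.2)/14.2) = 1.1368.
Q* ≈ 913.687.

Q* ≈ 914 gearboxes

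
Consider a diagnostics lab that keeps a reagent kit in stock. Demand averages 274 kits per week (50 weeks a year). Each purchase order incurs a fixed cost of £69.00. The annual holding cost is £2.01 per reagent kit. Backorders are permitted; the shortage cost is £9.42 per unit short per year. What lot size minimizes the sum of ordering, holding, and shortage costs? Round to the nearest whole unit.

Q* ≈ 1,068 kits

Annual demand D = 274 × 50 = 13,700.
With planned backorders, Q* = √(2DS/H) · √((H+B)/B).
√(2DS/H) = √(2 × 13,700 × 69 / 2.01) = 969.844.
√((H+B)/B) = √((2.01+9.42)/9.42) = 1.1015.
Q* ≈ 1068.315.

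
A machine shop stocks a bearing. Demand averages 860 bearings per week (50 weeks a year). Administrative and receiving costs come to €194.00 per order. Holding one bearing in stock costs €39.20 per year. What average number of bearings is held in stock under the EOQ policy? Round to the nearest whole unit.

Annual demand D = 860 × 50 = 43,000.
EOQ = √(2DS/H) = √(2 × 43,000 × 194 / 39.2) ≈ 652.39.
Average inventory = Q*/2 ≈ 652.39 / 2 = 326.195.

Average inventory ≈ 326 bearings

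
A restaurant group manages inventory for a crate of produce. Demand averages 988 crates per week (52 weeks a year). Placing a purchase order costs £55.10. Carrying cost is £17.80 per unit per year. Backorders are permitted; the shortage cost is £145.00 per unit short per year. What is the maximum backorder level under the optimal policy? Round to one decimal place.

Annual demand D = 988 × 52 = 51,376.
With planned backorders, Q* = √(2DS/H) · √((H+B)/B).
√(2DS/H) = √(2 × 51,376 × 55.1 / 17.8) = 563.976.
√((H+B)/B) = √((17.8+145)/145) = 1.0596.
Q* ≈ 597.591.
S* = Q* · H/(H+B) = 597.591 × 17.8/162.8 ≈ 65.339.

S* ≈ 65.3 crates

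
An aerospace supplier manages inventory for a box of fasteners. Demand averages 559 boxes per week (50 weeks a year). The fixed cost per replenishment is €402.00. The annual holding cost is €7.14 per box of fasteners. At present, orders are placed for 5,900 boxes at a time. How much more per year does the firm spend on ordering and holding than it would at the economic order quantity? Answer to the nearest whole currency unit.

Extra cost ≈ €10,301 per year

Annual demand D = 559 × 50 = 27,950.
EOQ = √(2DS/H) = √(2 × 27,950 × 402 / 7.14) ≈ 1774.07.
Cost at Q* = (D/Q*)S + (Q*/2)H = √(2DSH) ≈ €12,666.83.
Cost at Q = 5,900: (27,950/5,900)×402 + (5,900/2)×7.14 = €1,904.39 + €21,063.00 = €22,967.39.
Excess = €22,967.39 − €12,666.83 = €10,300.56.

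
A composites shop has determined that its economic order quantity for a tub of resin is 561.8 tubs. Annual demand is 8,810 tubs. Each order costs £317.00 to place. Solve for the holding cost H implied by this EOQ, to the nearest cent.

Invert the EOQ relation Q*² = 2DS/H.
From Q* = √(2DS/H): H = 2DS / Q*² = 2 × 8,810 × 317 / 561.8² = 17.6971.

H ≈ £17.70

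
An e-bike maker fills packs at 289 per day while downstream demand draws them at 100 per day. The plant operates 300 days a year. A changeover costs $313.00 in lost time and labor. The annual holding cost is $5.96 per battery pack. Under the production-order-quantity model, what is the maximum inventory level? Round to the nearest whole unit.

Annual demand D = 100 × 300 = 30,000.
Production build-up factor (1 − d/p) = 1 − 100/289 = 0.6540.
Q* = √(2DS / (H(1 − d/p))) = √(2 × 30,000 × 313 / (5.96 × 0.6540)).
= √(18,780,000 / 3.8977) ≈ 2195.041.
Maximum inventory = Q*(1 − d/p) = 2195.041 × 0.6540 ≈ 1435.511.

I_max ≈ 1,436 packs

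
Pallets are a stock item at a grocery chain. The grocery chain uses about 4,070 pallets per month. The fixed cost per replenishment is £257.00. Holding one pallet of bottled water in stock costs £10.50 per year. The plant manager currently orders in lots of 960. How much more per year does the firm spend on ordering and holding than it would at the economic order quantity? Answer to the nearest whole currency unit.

Annual demand D = 4,070 × 12 = 48,840.
EOQ = √(2DS/H) = √(2 × 48,840 × 257 / 10.5) ≈ 1546.23.
Cost at Q* = (D/Q*)S + (Q*/2)H = √(2DSH) ≈ £16,235.44.
Cost at Q = 960: (48,840/960)×257 + (960/2)×10.5 = £13,074.88 + £5,040.00 = £18,114.88.
Excess = £18,114.88 − £16,235.44 = £1,879.44.

Extra cost ≈ £1,879 per year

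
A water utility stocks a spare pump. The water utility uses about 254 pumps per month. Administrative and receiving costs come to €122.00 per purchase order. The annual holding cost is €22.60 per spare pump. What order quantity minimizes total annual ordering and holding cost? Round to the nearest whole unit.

Annual demand D = 254 × 12 = 3,048.
EOQ = √(2DS / H) = √(2 × 3,048 × 122 / 22.6).
= √(743,712 / 22.6) = √32,907.6106 ≈ 181.405.

Q* ≈ 181 pumps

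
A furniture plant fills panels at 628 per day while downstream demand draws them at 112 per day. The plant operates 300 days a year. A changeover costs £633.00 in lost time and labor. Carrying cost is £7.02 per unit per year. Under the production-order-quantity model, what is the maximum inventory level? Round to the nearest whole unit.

Annual demand D = 112 × 300 = 33,600.
Production build-up factor (1 − d/p) = 1 − 112/628 = 0.8217.
Q* = √(2DS / (H(1 − d/p))) = √(2 × 33,600 × 633 / (7.02 × 0.8217)).
= √(42,537,600 / 5.768) ≈ 2715.644.
Maximum inventory = Q*(1 − d/p) = 2715.644 × 0.8217 ≈ 2231.326.

I_max ≈ 2,231 panels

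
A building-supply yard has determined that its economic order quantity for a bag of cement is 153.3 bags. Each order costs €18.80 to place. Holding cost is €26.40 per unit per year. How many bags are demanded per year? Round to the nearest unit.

Squaring Q* = √(2DS/H) gives Q*² = 2DS/H.
From Q* = √(2DS/H): D = Q*²H / (2S) = 153.3² × 26.4 / (2 × 18.8) = 16500.625.

D ≈ 16,501 bags per year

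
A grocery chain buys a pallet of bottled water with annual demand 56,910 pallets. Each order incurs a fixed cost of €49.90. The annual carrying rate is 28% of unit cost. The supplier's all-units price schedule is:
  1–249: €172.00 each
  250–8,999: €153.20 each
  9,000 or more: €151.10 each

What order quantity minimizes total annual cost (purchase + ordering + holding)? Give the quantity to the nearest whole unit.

Holding cost per unit per year at price C is H = 0.28·C.
For each price level, check whether its EOQ is feasible; otherwise the best quantity at that price is the breakpoint.
Tier 1 (€172.00): EOQ = 343.4 exceeds tier's upper bound 249, so this tier is dominated.
EOQ at €153.20 = 363.9 (feasible in tier 2): TC = 56,910×€153.20 + (56,910/363.9)×49.9 + (363.9/2)×0.28×€153.20 = €8,734,220.74.
EOQ at €151.10 = 366.4 < 9000, so use break Q=9000: TC = 56,910×€151.10 + (56,910/9000.0)×49.9 + (9000.0/2)×0.28×€151.10 = €8,789,802.53.
Lowest total cost is €8,734,220.74 at Q = 363.9.

Q* ≈ 364 pallets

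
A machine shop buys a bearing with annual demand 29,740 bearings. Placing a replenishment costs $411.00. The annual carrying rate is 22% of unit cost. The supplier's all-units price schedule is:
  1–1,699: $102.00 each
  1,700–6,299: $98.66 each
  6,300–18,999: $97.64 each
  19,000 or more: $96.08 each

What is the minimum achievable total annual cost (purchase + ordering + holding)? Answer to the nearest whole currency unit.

TC* ≈ $2,959,788

Holding cost per unit per year at price C is H = 0.22·C.
For each price level, check whether its EOQ is feasible; otherwise the best quantity at that price is the breakpoint.
EOQ at $102.00 = 1043.7 (feasible in tier 1): TC = 29,740×$102.00 + (29,740/1043.7)×411 + (1043.7/2)×0.22×$102.00 = $3,056,901.67.
EOQ at $98.66 = 1061.3 < 1700, so use break Q=1700: TC = 29,740×$98.66 + (29,740/1700.0)×411 + (1700.0/2)×0.22×$98.66 = $2,959,787.90.
EOQ at $97.64 = 1066.8 < 6300, so use break Q=6300: TC = 29,740×$97.64 + (29,740/6300.0)×411 + (6300.0/2)×0.22×$97.64 = $2,973,418.30.
EOQ at $96.08 = 1075.4 < 19000, so use break Q=19000: TC = 29,740×$96.08 + (29,740/19000.0)×411 + (19000.0/2)×0.22×$96.08 = $3,058,869.72.
Lowest total cost among the candidates is at Q = 1700.0.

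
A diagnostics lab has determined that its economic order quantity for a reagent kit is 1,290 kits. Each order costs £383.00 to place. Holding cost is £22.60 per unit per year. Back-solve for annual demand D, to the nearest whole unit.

The basic EOQ model gives Q* = √(2DS/H); rearrange for the unknown.
From Q* = √(2DS/H): D = Q*²H / (2S) = 1,290² × 22.6 / (2 × 383) = 49097.467.

D ≈ 49,097 kits per year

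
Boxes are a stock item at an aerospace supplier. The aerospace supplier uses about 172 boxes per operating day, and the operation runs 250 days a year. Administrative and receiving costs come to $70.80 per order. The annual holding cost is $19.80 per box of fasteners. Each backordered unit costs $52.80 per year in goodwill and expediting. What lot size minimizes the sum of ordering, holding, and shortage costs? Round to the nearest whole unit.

Q* ≈ 650 boxes

Annual demand D = 172 × 250 = 43,000.
With planned backorders, Q* = √(2DS/H) · √((H+B)/B).
√(2DS/H) = √(2 × 43,000 × 70.8 / 19.8) = 554.540.
√((H+B)/B) = √((19.8+52.8)/52.8) = 1.1726.
Q* ≈ 650.256.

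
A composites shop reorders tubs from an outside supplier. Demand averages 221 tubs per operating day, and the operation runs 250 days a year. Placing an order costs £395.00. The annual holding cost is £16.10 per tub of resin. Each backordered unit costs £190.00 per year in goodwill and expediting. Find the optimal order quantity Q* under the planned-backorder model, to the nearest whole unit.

Annual demand D = 221 × 250 = 55,250.
With planned backorders, Q* = √(2DS/H) · √((H+B)/B).
√(2DS/H) = √(2 × 55,250 × 395 / 16.1) = 1646.519.
√((H+B)/B) = √((16.1+190)/190) = 1.0415.
Q* ≈ 1714.861.

Q* ≈ 1,715 tubs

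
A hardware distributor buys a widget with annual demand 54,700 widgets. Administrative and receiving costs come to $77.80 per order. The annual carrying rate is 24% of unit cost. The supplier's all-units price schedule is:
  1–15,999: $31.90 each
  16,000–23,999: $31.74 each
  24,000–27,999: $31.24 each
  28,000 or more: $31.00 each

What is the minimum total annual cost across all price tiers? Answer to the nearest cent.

TC* ≈ $1,753,002.34

Holding cost per unit per year at price C is H = 0.24·C.
Candidates are each tier's EOQ (if it falls in that tier) and each price-break quantity.
EOQ at $31.90 = 1054.4 (feasible in tier 1): TC = 54,700×$31.90 + (54,700/1054.4)×77.8 + (1054.4/2)×0.24×$31.90 = $1,753,002.34.
EOQ at $31.74 = 1057.0 < 16000, so use break Q=16000: TC = 54,700×$31.74 + (54,700/16000.0)×77.8 + (16000.0/2)×0.24×$31.74 = $1,797,384.78.
EOQ at $31.24 = 1065.5 < 24000, so use break Q=24000: TC = 54,700×$31.24 + (54,700/24000.0)×77.8 + (24000.0/2)×0.24×$31.24 = $1,798,976.52.
EOQ at $31.00 = 1069.6 < 28000, so use break Q=28000: TC = 54,700×$31.00 + (54,700/28000.0)×77.8 + (28000.0/2)×0.24×$31.00 = $1,800,011.99.
Lowest total cost among the candidates is at Q = 1054.4.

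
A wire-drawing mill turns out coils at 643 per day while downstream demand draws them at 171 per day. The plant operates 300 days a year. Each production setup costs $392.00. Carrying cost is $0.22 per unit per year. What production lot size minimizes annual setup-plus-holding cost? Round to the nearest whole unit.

Q* ≈ 15,781 coils

Annual demand D = 171 × 300 = 51,300.
Production build-up factor (1 − d/p) = 1 − 171/643 = 0.7341.
Q* = √(2DS / (H(1 − d/p))) = √(2 × 51,300 × 392 / (0.22 × 0.7341)).
= √(40,219,200 / 0.1615) ≈ 15781.194.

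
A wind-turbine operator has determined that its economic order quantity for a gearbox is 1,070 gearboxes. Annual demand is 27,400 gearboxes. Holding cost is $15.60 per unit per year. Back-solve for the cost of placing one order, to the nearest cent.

Squaring Q* = √(2DS/H) gives Q*² = 2DS/H.
From Q* = √(2DS/H): S = Q*²H / (2D) = 1,070² × 15.6 / (2 × 27,400) = 325.9204.

S ≈ $325.92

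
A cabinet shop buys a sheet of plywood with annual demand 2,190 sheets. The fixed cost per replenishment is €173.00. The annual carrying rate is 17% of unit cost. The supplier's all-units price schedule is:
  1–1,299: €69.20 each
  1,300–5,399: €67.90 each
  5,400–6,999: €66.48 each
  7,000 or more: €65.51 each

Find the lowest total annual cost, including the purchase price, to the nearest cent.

TC* ≈ €154,533.64

Holding cost per unit per year at price C is H = 0.17·C.
Candidates are each tier's EOQ (if it falls in that tier) and each price-break quantity.
EOQ at €69.20 = 253.8 (feasible in tier 1): TC = 2,190×€69.20 + (2,190/253.8)×173 + (253.8/2)×0.17×€69.20 = €154,533.64.
EOQ at €67.90 = 256.2 < 1300, so use break Q=1300: TC = 2,190×€67.90 + (2,190/1300.0)×173 + (1300.0/2)×0.17×€67.90 = €156,495.39.
EOQ at €66.48 = 258.9 < 5400, so use break Q=5400: TC = 2,190×€66.48 + (2,190/5400.0)×173 + (5400.0/2)×0.17×€66.48 = €176,175.68.
EOQ at €65.51 = 260.8 < 7000, so use break Q=7000: TC = 2,190×€65.51 + (2,190/7000.0)×173 + (7000.0/2)×0.17×€65.51 = €182,499.47.
Lowest total cost among the candidates is at Q = 253.8.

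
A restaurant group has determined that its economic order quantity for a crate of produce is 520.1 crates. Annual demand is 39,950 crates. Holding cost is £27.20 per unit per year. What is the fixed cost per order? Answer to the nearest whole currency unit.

Invert the EOQ relation Q*² = 2DS/H.
From Q* = √(2DS/H): S = Q*²H / (2D) = 520.1² × 27.2 / (2 × 39,950) = 92.0865.

S ≈ £92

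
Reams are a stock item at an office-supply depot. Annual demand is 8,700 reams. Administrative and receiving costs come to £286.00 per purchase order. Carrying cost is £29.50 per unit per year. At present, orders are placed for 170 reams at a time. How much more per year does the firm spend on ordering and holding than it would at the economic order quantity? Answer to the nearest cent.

Extra cost ≈ £5,027.71 per year

EOQ = √(2DS/H) = √(2 × 8,700 × 286 / 29.5) ≈ 410.72.
Cost at Q* = (D/Q*)S + (Q*/2)H = √(2DSH) ≈ £12,116.26.
Cost at Q = 170: (8,700/170)×286 + (170/2)×29.5 = £14,636.47 + £2,507.50 = £17,143.97.
Excess = £17,143.97 − £12,116.26 = £5,027.71.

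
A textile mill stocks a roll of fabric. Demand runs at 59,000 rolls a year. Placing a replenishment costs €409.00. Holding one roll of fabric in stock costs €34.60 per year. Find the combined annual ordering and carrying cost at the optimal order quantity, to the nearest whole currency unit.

TC* ≈ €40,864

The optimal lot size = √(2DS/H) = √(2 × 59,000 × 409 / 34.6) ≈ 1181.04.
At Q*, ordering cost (D/Q*)S equals holding cost (Q*/2)H, each = √(DSH/2).
Minimum total = √(2DSH) = √(2 × 59,000 × 409 × 34.6) ≈ 40863.984.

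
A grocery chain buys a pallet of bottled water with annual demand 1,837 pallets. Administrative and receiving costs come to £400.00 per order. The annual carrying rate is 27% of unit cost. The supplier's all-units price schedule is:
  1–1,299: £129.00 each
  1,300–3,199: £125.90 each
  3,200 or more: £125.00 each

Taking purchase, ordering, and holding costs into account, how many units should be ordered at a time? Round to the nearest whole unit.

Q* ≈ 205 pallets

Holding cost per unit per year at price C is H = 0.27·C.
For each price level, check whether its EOQ is feasible; otherwise the best quantity at that price is the breakpoint.
EOQ at £129.00 = 205.4 (feasible in tier 1): TC = 1,837×£129.00 + (1,837/205.4)×400 + (205.4/2)×0.27×£129.00 = £244,127.45.
EOQ at £125.90 = 207.9 < 1300, so use break Q=1300: TC = 1,837×£125.90 + (1,837/1300.0)×400 + (1300.0/2)×0.27×£125.90 = £253,938.98.
EOQ at £125.00 = 208.7 < 3200, so use break Q=3200: TC = 1,837×£125.00 + (1,837/3200.0)×400 + (3200.0/2)×0.27×£125.00 = £283,854.62.
Lowest total cost is £244,127.45 at Q = 205.4.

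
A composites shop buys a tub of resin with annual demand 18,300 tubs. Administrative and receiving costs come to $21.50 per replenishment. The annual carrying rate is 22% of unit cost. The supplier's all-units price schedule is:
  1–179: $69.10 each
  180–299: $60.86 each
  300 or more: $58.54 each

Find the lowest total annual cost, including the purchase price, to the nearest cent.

Holding cost per unit per year at price C is H = 0.22·C.
Candidates are each tier's EOQ (if it falls in that tier) and each price-break quantity.
Tier 1 ($69.10): EOQ = 227.5 exceeds tier's upper bound 179, so this tier is dominated.
EOQ at $60.86 = 242.4 (feasible in tier 2): TC = 18,300×$60.86 + (18,300/242.4)×21.5 + (242.4/2)×0.22×$60.86 = $1,116,983.91.
EOQ at $58.54 = 247.2 < 300, so use break Q=300: TC = 18,300×$58.54 + (18,300/300.0)×21.5 + (300.0/2)×0.22×$58.54 = $1,074,525.32.
Lowest total cost among the candidates is at Q = 300.0.

TC* ≈ $1,074,525.32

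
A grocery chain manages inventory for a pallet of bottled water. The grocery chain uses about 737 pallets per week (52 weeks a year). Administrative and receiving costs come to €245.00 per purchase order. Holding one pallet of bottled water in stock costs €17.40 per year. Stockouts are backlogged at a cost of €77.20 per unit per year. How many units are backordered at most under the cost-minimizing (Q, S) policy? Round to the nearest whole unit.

S* ≈ 212 pallets

Annual demand D = 737 × 52 = 38,324.
With planned backorders, Q* = √(2DS/H) · √((H+B)/B).
√(2DS/H) = √(2 × 38,324 × 245 / 17.4) = 1038.864.
√((H+B)/B) = √((17.4+77.2)/77.2) = 1.1070.
Q* ≈ 1149.994.
S* = Q* · H/(H+B) = 1149.994 × 17.4/94.6 ≈ 211.521.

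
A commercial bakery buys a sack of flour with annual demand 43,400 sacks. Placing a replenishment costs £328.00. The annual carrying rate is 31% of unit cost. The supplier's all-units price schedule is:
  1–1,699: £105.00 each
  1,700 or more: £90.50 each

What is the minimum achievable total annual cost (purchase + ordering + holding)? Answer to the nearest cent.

Holding cost per unit per year at price C is H = 0.31·C.
Candidates are each tier's EOQ (if it falls in that tier) and each price-break quantity.
EOQ at £105.00 = 935.2 (feasible in tier 1): TC = 43,400×£105.00 + (43,400/935.2)×328 + (935.2/2)×0.31×£105.00 = £4,587,441.94.
EOQ at £90.50 = 1007.4 < 1700, so use break Q=1700: TC = 43,400×£90.50 + (43,400/1700.0)×328 + (1700.0/2)×0.31×£90.50 = £3,959,920.40.
Lowest total cost among the candidates is at Q = 1700.0.

TC* ≈ £3,959,920.40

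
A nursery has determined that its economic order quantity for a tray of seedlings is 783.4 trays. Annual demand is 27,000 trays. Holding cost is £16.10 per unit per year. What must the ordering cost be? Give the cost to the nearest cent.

S ≈ £182.98

Squaring Q* = √(2DS/H) gives Q*² = 2DS/H.
From Q* = √(2DS/H): S = Q*²H / (2D) = 783.4² × 16.1 / (2 × 27,000) = 182.9782.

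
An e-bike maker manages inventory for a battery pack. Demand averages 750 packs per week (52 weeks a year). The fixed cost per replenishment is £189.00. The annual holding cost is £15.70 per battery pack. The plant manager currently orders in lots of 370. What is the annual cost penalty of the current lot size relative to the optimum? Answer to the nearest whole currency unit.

Annual demand D = 750 × 52 = 39,000.
EOQ = √(2DS/H) = √(2 × 39,000 × 189 / 15.7) ≈ 969.01.
Cost at Q* = (D/Q*)S + (Q*/2)H = √(2DSH) ≈ £15,213.46.
Cost at Q = 370: (39,000/370)×189 + (370/2)×15.7 = £19,921.62 + £2,904.50 = £22,826.12.
Excess = £22,826.12 − £15,213.46 = £7,612.66.

Extra cost ≈ £7,613 per year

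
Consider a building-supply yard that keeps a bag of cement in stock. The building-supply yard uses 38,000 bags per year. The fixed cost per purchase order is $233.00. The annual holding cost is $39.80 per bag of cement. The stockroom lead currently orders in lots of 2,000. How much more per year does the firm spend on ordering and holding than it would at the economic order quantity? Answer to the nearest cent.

Extra cost ≈ $17,679.34 per year

EOQ = √(2DS/H) = √(2 × 38,000 × 233 / 39.8) ≈ 667.03.
Cost at Q* = (D/Q*)S + (Q*/2)H = √(2DSH) ≈ $26,547.66.
Cost at Q = 2,000: (38,000/2,000)×233 + (2,000/2)×39.8 = $4,427.00 + $39,800.00 = $44,227.00.
Excess = $44,227.00 − $26,547.66 = $17,679.34.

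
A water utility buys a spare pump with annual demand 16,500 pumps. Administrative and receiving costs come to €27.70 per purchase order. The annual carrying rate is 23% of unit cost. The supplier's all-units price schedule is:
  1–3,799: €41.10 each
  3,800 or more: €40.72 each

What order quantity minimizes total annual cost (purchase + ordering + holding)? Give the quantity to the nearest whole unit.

Q* ≈ 311 pumps

Holding cost per unit per year at price C is H = 0.23·C.
Candidates are each tier's EOQ (if it falls in that tier) and each price-break quantity.
EOQ at €41.10 = 311.0 (feasible in tier 1): TC = 16,500×€41.10 + (16,500/311.0)×27.7 + (311.0/2)×0.23×€41.10 = €681,089.56.
EOQ at €40.72 = 312.4 < 3800, so use break Q=3800: TC = 16,500×€40.72 + (16,500/3800.0)×27.7 + (3800.0/2)×0.23×€40.72 = €689,794.92.
Lowest total cost is €681,089.56 at Q = 311.0.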